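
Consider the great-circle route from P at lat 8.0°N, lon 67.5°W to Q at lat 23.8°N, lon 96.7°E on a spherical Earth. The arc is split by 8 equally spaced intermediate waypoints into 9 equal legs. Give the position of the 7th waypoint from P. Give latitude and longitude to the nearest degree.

Convert each endpoint to a unit vector on the sphere (x = cos φ cos λ, y = cos φ sin λ, z = sin φ).
The central angle between the endpoints is δ = arccos(p₁·p₂) ≈ 2.525 rad (144.7°).
Interpolate at f = 7/9 with slerp weights a = sin((1−f)δ)/sin δ ≈ 0.920, b = sin(fδ)/sin δ ≈ 1.597.
p = a·p₁ + b·p₂ ≈ (0.178, 0.610, 0.772); φ = arcsin(p_z) ≈ 50.57°, λ = atan2(p_y, p_x) ≈ 73.72°.

≈ lat 51°N, lon 74°E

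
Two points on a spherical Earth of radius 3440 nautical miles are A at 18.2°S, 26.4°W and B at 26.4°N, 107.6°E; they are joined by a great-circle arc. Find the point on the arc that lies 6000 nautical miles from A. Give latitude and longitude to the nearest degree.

Convert each endpoint to a unit vector on the sphere (x = cos φ cos λ, y = cos φ sin λ, z = sin φ).
The central angle between the endpoints is δ = arccos(p₁·p₂) ≈ 2.389 rad (136.9°). The total great-circle distance is δ·R ≈ 2.389 × 3440 ≈ 8218 nmi, so the target fraction is f = 6000/8218 ≈ 0.730.
Interpolate at f ≈ 0.730 with slerp weights a = sin((1−f)δ)/sin δ ≈ 0.879, b = sin(fδ)/sin δ ≈ 1.441.
p = a·p₁ + b·p₂ ≈ (0.358, 0.859, 0.366); φ = arcsin(p_z) ≈ 21.48°, λ = atan2(p_y, p_x) ≈ 67.37°.

≈ 21°N, 67°E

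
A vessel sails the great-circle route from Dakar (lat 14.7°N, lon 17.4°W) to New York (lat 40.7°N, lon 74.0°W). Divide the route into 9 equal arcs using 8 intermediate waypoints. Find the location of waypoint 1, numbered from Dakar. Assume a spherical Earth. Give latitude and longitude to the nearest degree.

Write both endpoints as unit vectors p₁, p₂ with components (cos φ cos λ, cos φ sin λ, sin φ).
The central angle between the endpoints is δ = arccos(p₁·p₂) ≈ 0.965 rad (55.3°).
Interpolate at f = 1/9 with slerp weights a = sin((1−f)δ)/sin δ ≈ 0.920, b = sin(fδ)/sin δ ≈ 0.130.
p = a·p₁ + b·p₂ ≈ (0.877, -0.361, 0.318); φ = arcsin(p_z) ≈ 18.57°, λ = atan2(p_y, p_x) ≈ -22.39°.

≈ lat 19°N, lon 22°W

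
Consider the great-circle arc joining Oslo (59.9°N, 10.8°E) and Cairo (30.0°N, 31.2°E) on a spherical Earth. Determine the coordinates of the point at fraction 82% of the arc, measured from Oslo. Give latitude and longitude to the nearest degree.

≈ 36°N, 29°E

Write both endpoints as unit vectors p₁, p₂ with components (cos φ cos λ, cos φ sin λ, sin φ).
The central angle between the endpoints is δ = arccos(p₁·p₂) ≈ 0.574 rad (32.9°).
Interpolate at f = 0.82 with slerp weights a = sin((1−f)δ)/sin δ ≈ 0.190, b = sin(fδ)/sin δ ≈ 0.835.
p = a·p₁ + b·p₂ ≈ (0.712, 0.393, 0.582); φ = arcsin(p_z) ≈ 35.59°, λ = atan2(p_y, p_x) ≈ 28.86°.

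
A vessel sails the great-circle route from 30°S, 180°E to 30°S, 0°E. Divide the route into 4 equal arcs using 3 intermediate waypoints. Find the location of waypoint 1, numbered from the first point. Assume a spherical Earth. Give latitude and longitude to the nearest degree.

Convert each endpoint to a unit vector on the sphere (x = cos φ cos λ, y = cos φ sin λ, z = sin φ).
The central angle between the endpoints is δ = arccos(p₁·p₂) ≈ 2.094 rad (120.0°).
Interpolate at f = 1/4 with slerp weights a = sin((1−f)δ)/sin δ ≈ 1.155, b = sin(fδ)/sin δ ≈ 0.577.
p = a·p₁ + b·p₂ ≈ (-0.500, 0.000, -0.866); φ = arcsin(p_z) ≈ -60.00°, λ = atan2(p_y, p_x) ≈ 180.00°.

≈ 60°S, 180°E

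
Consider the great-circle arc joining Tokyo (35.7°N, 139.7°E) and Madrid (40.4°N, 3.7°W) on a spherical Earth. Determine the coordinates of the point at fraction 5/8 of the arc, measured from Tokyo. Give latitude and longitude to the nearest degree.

≈ 66°N, 42°E

From cos δ = sin φ₁ sin φ₂ + cos φ₁ cos φ₂ cos Δλ, the central angle is δ ≈ 1.689 rad (96.8°).
Interpolate at f = 5/8 with slerp weights a = sin((1−f)δ)/sin δ ≈ 0.596, b = sin(fδ)/sin δ ≈ 0.876.
p = a·p₁ + b·p₂ ≈ (0.297, 0.270, 0.916); φ = arcsin(p_z) ≈ 66.34°, λ = atan2(p_y, p_x) ≈ 42.30°.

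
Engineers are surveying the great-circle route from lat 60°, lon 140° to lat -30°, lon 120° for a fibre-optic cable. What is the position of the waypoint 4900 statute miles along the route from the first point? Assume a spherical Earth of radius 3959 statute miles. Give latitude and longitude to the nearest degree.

≈ lat -10°, lon 123°

From cos δ = sin φ₁ sin φ₂ + cos φ₁ cos φ₂ cos Δλ, the central angle is δ ≈ 1.597 rad (91.5°). The total great-circle distance is δ·R ≈ 1.597 × 3959 ≈ 6322 mi, so the target fraction is f = 4900/6322 ≈ 0.775.
Interpolate at f ≈ 0.775 with slerp weights a = sin((1−f)δ)/sin δ ≈ 0.352, b = sin(fδ)/sin δ ≈ 0.945.
p = a·p₁ + b·p₂ ≈ (-0.544, 0.822, -0.168); φ = arcsin(p_z) ≈ -9.68°, λ = atan2(p_y, p_x) ≈ 123.50°.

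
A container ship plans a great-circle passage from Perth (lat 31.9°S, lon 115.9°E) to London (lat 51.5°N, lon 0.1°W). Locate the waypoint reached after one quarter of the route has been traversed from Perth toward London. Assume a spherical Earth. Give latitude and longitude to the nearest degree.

≈ lat 8°S, lon 92°E

The haversine formula gives a central angle δ ≈ 2.272 rad (130.2°) between the endpoints.
Interpolate at f = 1/4 with slerp weights a = sin((1−f)δ)/sin δ ≈ 1.297, b = sin(fδ)/sin δ ≈ 0.704.
p = a·p₁ + b·p₂ ≈ (-0.043, 0.990, -0.134); φ = arcsin(p_z) ≈ -7.73°, λ = atan2(p_y, p_x) ≈ 92.47°.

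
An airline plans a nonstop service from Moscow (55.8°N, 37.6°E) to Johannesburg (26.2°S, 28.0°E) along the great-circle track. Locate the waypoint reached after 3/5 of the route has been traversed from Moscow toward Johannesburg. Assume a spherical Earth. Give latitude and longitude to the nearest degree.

≈ 7°N, 31°E

Write both endpoints as unit vectors p₁, p₂ with components (cos φ cos λ, cos φ sin λ, sin φ).
The central angle between the endpoints is δ = arccos(p₁·p₂) ≈ 1.438 rad (82.4°).
Interpolate at f = 3/5 with slerp weights a = sin((1−f)δ)/sin δ ≈ 0.549, b = sin(fδ)/sin δ ≈ 0.767.
p = a·p₁ + b·p₂ ≈ (0.852, 0.511, 0.116); φ = arcsin(p_z) ≈ 6.64°, λ = atan2(p_y, p_x) ≈ 30.97°.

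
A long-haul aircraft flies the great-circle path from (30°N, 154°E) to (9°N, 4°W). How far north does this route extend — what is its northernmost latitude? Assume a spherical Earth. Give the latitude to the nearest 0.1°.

The great circle lies in the plane with unit normal n̂ = (p₁ × p₂)/|p₁ × p₂|.
Here n̂_z ≈ -0.458; the vertex latitude is φ_max = arccos|n̂_z| ≈ 62.7°.

≈ 62.7°N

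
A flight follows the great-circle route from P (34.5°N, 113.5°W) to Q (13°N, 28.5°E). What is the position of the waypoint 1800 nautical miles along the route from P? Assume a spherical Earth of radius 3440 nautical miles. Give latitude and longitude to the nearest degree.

The haversine formula gives a central angle δ ≈ 2.101 rad (120.4°) between the endpoints. The total great-circle distance is δ·R ≈ 2.101 × 3440 ≈ 7226 nmi, so the target fraction is f = 1800/7226 ≈ 0.249.
Interpolate at f ≈ 0.249 with slerp weights a = sin((1−f)δ)/sin δ ≈ 1.159, b = sin(fδ)/sin δ ≈ 0.579.
p = a·p₁ + b·p₂ ≈ (0.115, -0.607, 0.787); φ = arcsin(p_z) ≈ 51.87°, λ = atan2(p_y, p_x) ≈ -79.26°.

≈ (52°N, 79°W)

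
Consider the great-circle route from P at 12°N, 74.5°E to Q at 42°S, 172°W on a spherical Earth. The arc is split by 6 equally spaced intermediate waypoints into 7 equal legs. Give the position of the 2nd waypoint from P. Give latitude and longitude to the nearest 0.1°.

Write both endpoints as unit vectors p₁, p₂ with components (cos φ cos λ, cos φ sin λ, sin φ).
The central angle between the endpoints is δ = arccos(p₁·p₂) ≈ 2.014 rad (115.4°).
Interpolate at f = 2/7 with slerp weights a = sin((1−f)δ)/sin δ ≈ 1.097, b = sin(fδ)/sin δ ≈ 0.602.
p = a·p₁ + b·p₂ ≈ (-0.157, 0.972, -0.175); φ = arcsin(p_z) ≈ -10.08°, λ = atan2(p_y, p_x) ≈ 99.15°.

≈ 10.1°S, 99.1°E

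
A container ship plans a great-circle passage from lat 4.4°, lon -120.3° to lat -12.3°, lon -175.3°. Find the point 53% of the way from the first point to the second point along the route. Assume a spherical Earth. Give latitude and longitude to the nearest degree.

Write both endpoints as unit vectors p₁, p₂ with components (cos φ cos λ, cos φ sin λ, sin φ).
The central angle between the endpoints is δ = arccos(p₁·p₂) ≈ 0.997 rad (57.2°).
Interpolate at f = 0.53 with slerp weights a = sin((1−f)δ)/sin δ ≈ 0.538, b = sin(fδ)/sin δ ≈ 0.600.
p = a·p₁ + b·p₂ ≈ (-0.855, -0.511, -0.087); φ = arcsin(p_z) ≈ -4.97°, λ = atan2(p_y, p_x) ≈ -149.14°.

≈ lat -5°, lon -149°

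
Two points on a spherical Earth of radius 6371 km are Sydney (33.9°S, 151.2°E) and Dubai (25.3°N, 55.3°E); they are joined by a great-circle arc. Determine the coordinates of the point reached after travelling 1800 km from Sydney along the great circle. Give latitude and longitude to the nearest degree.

≈ 28°S, 134°E

Write both endpoints as unit vectors p₁, p₂ with components (cos φ cos λ, cos φ sin λ, sin φ).
The central angle between the endpoints is δ = arccos(p₁·p₂) ≈ 1.892 rad (108.4°). The total great-circle distance is δ·R ≈ 1.892 × 6371 ≈ 12052 km, so the target fraction is f = 1800/12052 ≈ 0.149.
Interpolate at f ≈ 0.149 with slerp weights a = sin((1−f)δ)/sin δ ≈ 1.053, b = sin(fδ)/sin δ ≈ 0.294.
p = a·p₁ + b·p₂ ≈ (-0.615, 0.639, -0.462); φ = arcsin(p_z) ≈ -27.50°, λ = atan2(p_y, p_x) ≈ 133.87°.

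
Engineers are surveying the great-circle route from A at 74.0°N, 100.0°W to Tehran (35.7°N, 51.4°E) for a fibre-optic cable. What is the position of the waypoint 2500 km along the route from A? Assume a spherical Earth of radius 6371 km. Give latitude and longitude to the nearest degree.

≈ 80°N, 16°E

Write both endpoints as unit vectors p₁, p₂ with components (cos φ cos λ, cos φ sin λ, sin φ).
The central angle between the endpoints is δ = arccos(p₁·p₂) ≈ 1.198 rad (68.6°). The total great-circle distance is δ·R ≈ 1.198 × 6371 ≈ 7631 km, so the target fraction is f = 2500/7631 ≈ 0.328.
Interpolate at f ≈ 0.328 with slerp weights a = sin((1−f)δ)/sin δ ≈ 0.774, b = sin(fδ)/sin δ ≈ 0.411.
p = a·p₁ + b·p₂ ≈ (0.171, 0.050, 0.984); φ = arcsin(p_z) ≈ 79.73°, λ = atan2(p_y, p_x) ≈ 16.43°.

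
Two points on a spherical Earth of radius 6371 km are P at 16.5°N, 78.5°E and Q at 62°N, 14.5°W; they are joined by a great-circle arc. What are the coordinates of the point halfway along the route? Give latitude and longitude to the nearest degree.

Convert each endpoint to a unit vector on the sphere (x = cos φ cos λ, y = cos φ sin λ, z = sin φ).
The central angle between the endpoints is δ = arccos(p₁·p₂) ≈ 1.342 rad (76.9°).
Interpolate at f = 1/2 with slerp weights a = sin((1−f)δ)/sin δ ≈ 0.638, b = sin(fδ)/sin δ ≈ 0.638.
p = a·p₁ + b·p₂ ≈ (0.412, 0.525, 0.745); φ = arcsin(p_z) ≈ 48.15°, λ = atan2(p_y, p_x) ≈ 51.85°.

≈ 48°N, 52°E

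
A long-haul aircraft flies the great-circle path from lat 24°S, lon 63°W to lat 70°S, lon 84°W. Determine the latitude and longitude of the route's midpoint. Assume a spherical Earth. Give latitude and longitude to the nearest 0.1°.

From cos δ = sin φ₁ sin φ₂ + cos φ₁ cos φ₂ cos Δλ, the central angle is δ ≈ 0.831 rad (47.6°).
Interpolate at f = 1/2 with slerp weights a = sin((1−f)δ)/sin δ ≈ 0.547, b = sin(fδ)/sin δ ≈ 0.547.
p = a·p₁ + b·p₂ ≈ (0.246, -0.631, -0.736); φ = arcsin(p_z) ≈ -47.38°, λ = atan2(p_y, p_x) ≈ -68.68°.

≈ lat 47.4°S, lon 68.7°W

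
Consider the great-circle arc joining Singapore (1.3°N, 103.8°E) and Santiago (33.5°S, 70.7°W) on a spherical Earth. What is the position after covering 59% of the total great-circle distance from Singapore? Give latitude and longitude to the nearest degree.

≈ 80°S, 41°E

Convert each endpoint to a unit vector on the sphere (x = cos φ cos λ, y = cos φ sin λ, z = sin φ).
The central angle between the endpoints is δ = arccos(p₁·p₂) ≈ 2.572 rad (147.4°).
Interpolate at f = 0.59 with slerp weights a = sin((1−f)δ)/sin δ ≈ 1.614, b = sin(fδ)/sin δ ≈ 1.853.
p = a·p₁ + b·p₂ ≈ (0.126, 0.109, -0.986); φ = arcsin(p_z) ≈ -80.43°, λ = atan2(p_y, p_x) ≈ 40.79°.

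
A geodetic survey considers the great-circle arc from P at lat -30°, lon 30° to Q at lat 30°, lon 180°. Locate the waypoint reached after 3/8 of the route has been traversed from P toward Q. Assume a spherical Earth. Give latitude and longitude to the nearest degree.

The haversine formula gives a central angle δ ≈ 2.689 rad (154.1°) between the endpoints.
Interpolate at f = 3/8 with slerp weights a = sin((1−f)δ)/sin δ ≈ 2.275, b = sin(fδ)/sin δ ≈ 1.937.
p = a·p₁ + b·p₂ ≈ (0.029, 0.985, -0.169); φ = arcsin(p_z) ≈ -9.74°, λ = atan2(p_y, p_x) ≈ 88.30°.

≈ lat -10°, lon 88°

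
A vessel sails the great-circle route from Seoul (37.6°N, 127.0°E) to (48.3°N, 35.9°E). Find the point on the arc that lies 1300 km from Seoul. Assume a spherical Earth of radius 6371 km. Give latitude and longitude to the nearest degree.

Write both endpoints as unit vectors p₁, p₂ with components (cos φ cos λ, cos φ sin λ, sin φ).
The central angle between the endpoints is δ = arccos(p₁·p₂) ≈ 1.109 rad (63.5°). The total great-circle distance is δ·R ≈ 1.109 × 6371 ≈ 7066 km, so the target fraction is f = 1300/7066 ≈ 0.184.
Interpolate at f ≈ 0.184 with slerp weights a = sin((1−f)δ)/sin δ ≈ 0.878, b = sin(fδ)/sin δ ≈ 0.226.
p = a·p₁ + b·p₂ ≈ (-0.297, 0.644, 0.705); φ = arcsin(p_z) ≈ 44.83°, λ = atan2(p_y, p_x) ≈ 114.75°.

≈ (45°N, 115°E)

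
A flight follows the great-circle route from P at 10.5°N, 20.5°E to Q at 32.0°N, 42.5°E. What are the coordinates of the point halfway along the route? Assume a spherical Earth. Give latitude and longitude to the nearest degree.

≈ 22°N, 31°E

Convert each endpoint to a unit vector on the sphere (x = cos φ cos λ, y = cos φ sin λ, z = sin φ).
The central angle between the endpoints is δ = arccos(p₁·p₂) ≈ 0.516 rad (29.6°).
Interpolate at f = 1/2 with slerp weights a = sin((1−f)δ)/sin δ ≈ 0.517, b = sin(fδ)/sin δ ≈ 0.517.
p = a·p₁ + b·p₂ ≈ (0.800, 0.474, 0.368); φ = arcsin(p_z) ≈ 21.61°, λ = atan2(p_y, p_x) ≈ 30.68°.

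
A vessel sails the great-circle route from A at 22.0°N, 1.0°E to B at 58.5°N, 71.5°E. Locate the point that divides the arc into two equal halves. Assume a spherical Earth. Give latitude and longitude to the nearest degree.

≈ 45°N, 25°E

Write both endpoints as unit vectors p₁, p₂ with components (cos φ cos λ, cos φ sin λ, sin φ).
The central angle between the endpoints is δ = arccos(p₁·p₂) ≈ 1.069 rad (61.2°).
Interpolate at f = 1/2 with slerp weights a = sin((1−f)δ)/sin δ ≈ 0.581, b = sin(fδ)/sin δ ≈ 0.581.
p = a·p₁ + b·p₂ ≈ (0.635, 0.297, 0.713); φ = arcsin(p_z) ≈ 45.48°, λ = atan2(p_y, p_x) ≈ 25.09°.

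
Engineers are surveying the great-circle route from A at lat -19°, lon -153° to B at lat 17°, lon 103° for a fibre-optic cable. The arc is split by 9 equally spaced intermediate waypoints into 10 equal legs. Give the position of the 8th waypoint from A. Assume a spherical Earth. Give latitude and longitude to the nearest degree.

From cos δ = sin φ₁ sin φ₂ + cos φ₁ cos φ₂ cos Δλ, the central angle is δ ≈ 1.890 rad (108.3°).
Interpolate at f = 8/10 with slerp weights a = sin((1−f)δ)/sin δ ≈ 0.389, b = sin(fδ)/sin δ ≈ 1.051.
p = a·p₁ + b·p₂ ≈ (-0.554, 0.813, 0.181); φ = arcsin(p_z) ≈ 10.42°, λ = atan2(p_y, p_x) ≈ 124.26°.

≈ lat 10°, lon 124°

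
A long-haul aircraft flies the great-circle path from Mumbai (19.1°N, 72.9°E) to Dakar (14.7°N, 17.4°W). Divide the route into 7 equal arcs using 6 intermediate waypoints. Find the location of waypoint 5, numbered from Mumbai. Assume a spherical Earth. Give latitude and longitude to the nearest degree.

≈ 21°N, 7°E

The haversine formula gives a central angle δ ≈ 1.492 rad (85.5°) between the endpoints.
Interpolate at f = 5/7 with slerp weights a = sin((1−f)δ)/sin δ ≈ 0.415, b = sin(fδ)/sin δ ≈ 0.878.
p = a·p₁ + b·p₂ ≈ (0.926, 0.121, 0.359); φ = arcsin(p_z) ≈ 21.01°, λ = atan2(p_y, p_x) ≈ 7.43°.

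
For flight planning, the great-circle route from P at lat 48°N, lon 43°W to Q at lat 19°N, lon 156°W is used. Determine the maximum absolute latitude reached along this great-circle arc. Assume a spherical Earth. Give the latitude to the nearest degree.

The great circle lies in the plane with unit normal n̂ = (p₁ × p₂)/|p₁ × p₂|.
Here n̂_z ≈ -0.582; the vertex latitude is φ_max = arccos|n̂_z| ≈ 54.4°.

≈ 54°N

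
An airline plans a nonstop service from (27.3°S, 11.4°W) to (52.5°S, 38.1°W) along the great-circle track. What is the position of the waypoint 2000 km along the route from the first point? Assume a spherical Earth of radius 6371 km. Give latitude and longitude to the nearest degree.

≈ (42°S, 24°W)

The haversine formula gives a central angle δ ≈ 0.560 rad (32.1°) between the endpoints. The total great-circle distance is δ·R ≈ 0.560 × 6371 ≈ 3569 km, so the target fraction is f = 2000/3569 ≈ 0.560.
Interpolate at f ≈ 0.560 with slerp weights a = sin((1−f)δ)/sin δ ≈ 0.459, b = sin(fδ)/sin δ ≈ 0.581.
p = a·p₁ + b·p₂ ≈ (0.678, -0.299, -0.671); φ = arcsin(p_z) ≈ -42.18°, λ = atan2(p_y, p_x) ≈ -23.79°.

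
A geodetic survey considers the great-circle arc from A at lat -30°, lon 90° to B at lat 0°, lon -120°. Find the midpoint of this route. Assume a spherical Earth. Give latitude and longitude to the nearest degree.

Write both endpoints as unit vectors p₁, p₂ with components (cos φ cos λ, cos φ sin λ, sin φ).
The central angle between the endpoints is δ = arccos(p₁·p₂) ≈ 2.419 rad (138.6°).
Interpolate at f = 1/2 with slerp weights a = sin((1−f)δ)/sin δ ≈ 1.414, b = sin(fδ)/sin δ ≈ 1.414.
p = a·p₁ + b·p₂ ≈ (-0.707, 0.000, -0.707); φ = arcsin(p_z) ≈ -45.00°, λ = atan2(p_y, p_x) ≈ 180.00°.

≈ lat -45°, lon 180°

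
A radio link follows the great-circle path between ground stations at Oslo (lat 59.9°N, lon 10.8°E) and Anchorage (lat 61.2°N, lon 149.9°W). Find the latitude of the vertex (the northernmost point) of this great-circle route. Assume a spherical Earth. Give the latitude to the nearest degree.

≈ 85°N

The great circle lies in the plane with unit normal n̂ = (p₁ × p₂)/|p₁ × p₂|.
Here n̂_z ≈ -0.094; the vertex latitude is φ_max = arccos|n̂_z| ≈ 84.6°.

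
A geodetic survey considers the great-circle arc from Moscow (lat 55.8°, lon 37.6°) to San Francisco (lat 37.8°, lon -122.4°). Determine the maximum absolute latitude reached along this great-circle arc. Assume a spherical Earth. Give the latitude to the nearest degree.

≈ 81°

The great circle lies in the plane with unit normal n̂ = (p₁ × p₂)/|p₁ × p₂|.
Here n̂_z ≈ -0.153; the vertex latitude is φ_max = arccos|n̂_z| ≈ 81.2°.
Check via Clairaut: cos φ_max = |cos φ₁| · sin C = cos(55.8°)·sin(15.7°) ≈ 0.153, again giving ≈ 81.2°.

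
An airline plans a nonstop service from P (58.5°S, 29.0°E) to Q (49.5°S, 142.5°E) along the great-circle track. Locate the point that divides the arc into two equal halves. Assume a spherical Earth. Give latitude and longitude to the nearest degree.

≈ (68°S, 95°E)

Write both endpoints as unit vectors p₁, p₂ with components (cos φ cos λ, cos φ sin λ, sin φ).
The central angle between the endpoints is δ = arccos(p₁·p₂) ≈ 1.032 rad (59.1°).
Interpolate at f = 1/2 with slerp weights a = sin((1−f)δ)/sin δ ≈ 0.575, b = sin(fδ)/sin δ ≈ 0.575.
p = a·p₁ + b·p₂ ≈ (-0.033, 0.373, -0.927); φ = arcsin(p_z) ≈ -68.01°, λ = atan2(p_y, p_x) ≈ 95.13°.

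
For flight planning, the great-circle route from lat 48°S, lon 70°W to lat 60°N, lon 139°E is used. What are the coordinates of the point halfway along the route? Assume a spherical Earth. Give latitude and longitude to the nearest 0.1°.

≈ lat 20.1°N, lon 116.3°W

Convert each endpoint to a unit vector on the sphere (x = cos φ cos λ, y = cos φ sin λ, z = sin φ).
The central angle between the endpoints is δ = arccos(p₁·p₂) ≈ 2.782 rad (159.4°).
Interpolate at f = 1/2 with slerp weights a = sin((1−f)δ)/sin δ ≈ 2.799, b = sin(fδ)/sin δ ≈ 2.799.
p = a·p₁ + b·p₂ ≈ (-0.416, -0.842, 0.344); φ = arcsin(p_z) ≈ 20.12°, λ = atan2(p_y, p_x) ≈ -116.28°.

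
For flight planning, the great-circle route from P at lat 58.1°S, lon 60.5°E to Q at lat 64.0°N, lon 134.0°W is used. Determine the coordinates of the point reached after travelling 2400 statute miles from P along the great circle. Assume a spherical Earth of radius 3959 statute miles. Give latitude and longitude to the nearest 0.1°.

The haversine formula gives a central angle δ ≈ 2.982 rad (170.9°) between the endpoints. The total great-circle distance is δ·R ≈ 2.982 × 3959 ≈ 11807 mi, so the target fraction is f = 2400/11807 ≈ 0.203.
Interpolate at f ≈ 0.203 with slerp weights a = sin((1−f)δ)/sin δ ≈ 4.366, b = sin(fδ)/sin δ ≈ 3.590.
p = a·p₁ + b·p₂ ≈ (0.043, 0.876, -0.480); φ = arcsin(p_z) ≈ -28.70°, λ = atan2(p_y, p_x) ≈ 87.19°.

≈ lat 28.7°S, lon 87.2°E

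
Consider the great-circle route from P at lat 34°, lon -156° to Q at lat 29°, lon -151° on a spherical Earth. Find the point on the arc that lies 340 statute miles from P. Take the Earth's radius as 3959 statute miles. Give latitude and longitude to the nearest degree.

Write both endpoints as unit vectors p₁, p₂ with components (cos φ cos λ, cos φ sin λ, sin φ).
The central angle between the endpoints is δ = arccos(p₁·p₂) ≈ 0.115 rad (6.6°). The total great-circle distance is δ·R ≈ 0.115 × 3959 ≈ 454 mi, so the target fraction is f = 340/454 ≈ 0.749.
Interpolate at f ≈ 0.749 with slerp weights a = sin((1−f)δ)/sin δ ≈ 0.251, b = sin(fδ)/sin δ ≈ 0.750.
p = a·p₁ + b·p₂ ≈ (-0.764, -0.403, 0.504); φ = arcsin(p_z) ≈ 30.27°, λ = atan2(p_y, p_x) ≈ -152.21°.

≈ lat 30°, lon -152°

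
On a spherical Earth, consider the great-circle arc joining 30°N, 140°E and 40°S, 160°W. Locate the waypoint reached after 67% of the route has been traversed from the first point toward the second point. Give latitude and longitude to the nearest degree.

The haversine formula gives a central angle δ ≈ 1.560 rad (89.4°) between the endpoints.
Interpolate at f = 0.67 with slerp weights a = sin((1−f)δ)/sin δ ≈ 0.493, b = sin(fδ)/sin δ ≈ 0.865.
p = a·p₁ + b·p₂ ≈ (-0.950, 0.047, -0.310); φ = arcsin(p_z) ≈ -18.05°, λ = atan2(p_y, p_x) ≈ 177.14°.

≈ 18°S, 177°E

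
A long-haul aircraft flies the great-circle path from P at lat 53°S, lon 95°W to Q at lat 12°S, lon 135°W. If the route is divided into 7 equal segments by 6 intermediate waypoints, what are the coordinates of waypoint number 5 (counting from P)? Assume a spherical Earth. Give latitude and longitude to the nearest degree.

≈ lat 25°S, lon 127°W

Write both endpoints as unit vectors p₁, p₂ with components (cos φ cos λ, cos φ sin λ, sin φ).
The central angle between the endpoints is δ = arccos(p₁·p₂) ≈ 0.906 rad (51.9°).
Interpolate at f = 5/7 with slerp weights a = sin((1−f)δ)/sin δ ≈ 0.325, b = sin(fδ)/sin δ ≈ 0.766.
p = a·p₁ + b·p₂ ≈ (-0.547, -0.725, -0.419); φ = arcsin(p_z) ≈ -24.77°, λ = atan2(p_y, p_x) ≈ -127.04°.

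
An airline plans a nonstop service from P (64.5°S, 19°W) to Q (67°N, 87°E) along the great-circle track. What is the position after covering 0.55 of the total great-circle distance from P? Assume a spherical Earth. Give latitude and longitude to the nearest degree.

≈ (9°N, 33°E)

Convert each endpoint to a unit vector on the sphere (x = cos φ cos λ, y = cos φ sin λ, z = sin φ).
The central angle between the endpoints is δ = arccos(p₁·p₂) ≈ 2.641 rad (151.3°).
Interpolate at f = 0.55 with slerp weights a = sin((1−f)δ)/sin δ ≈ 1.932, b = sin(fδ)/sin δ ≈ 2.068.
p = a·p₁ + b·p₂ ≈ (0.829, 0.536, 0.160); φ = arcsin(p_z) ≈ 9.19°, λ = atan2(p_y, p_x) ≈ 32.90°.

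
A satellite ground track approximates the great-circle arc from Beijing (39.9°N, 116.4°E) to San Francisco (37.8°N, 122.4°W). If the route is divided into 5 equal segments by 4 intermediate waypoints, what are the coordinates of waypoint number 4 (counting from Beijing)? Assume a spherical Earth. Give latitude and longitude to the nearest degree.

≈ 50°N, 140°W

From cos δ = sin φ₁ sin φ₂ + cos φ₁ cos φ₂ cos Δλ, the central angle is δ ≈ 1.492 rad (85.5°).
Interpolate at f = 4/5 with slerp weights a = sin((1−f)δ)/sin δ ≈ 0.295, b = sin(fδ)/sin δ ≈ 0.933.
p = a·p₁ + b·p₂ ≈ (-0.495, -0.420, 0.761); φ = arcsin(p_z) ≈ 49.52°, λ = atan2(p_y, p_x) ≈ -139.74°.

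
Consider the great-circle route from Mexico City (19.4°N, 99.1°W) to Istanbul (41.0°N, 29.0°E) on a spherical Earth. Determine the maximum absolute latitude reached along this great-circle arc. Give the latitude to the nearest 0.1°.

≈ 54.9°N

The great circle lies in the plane with unit normal n̂ = (p₁ × p₂)/|p₁ × p₂|.
Here n̂_z ≈ +0.574; the vertex latitude is φ_max = arccos|n̂_z| ≈ 54.9°.
Check via Clairaut: cos φ_max = |cos φ₁| · sin C = cos(19.4°)·sin(37.5°) ≈ 0.574, again giving ≈ 54.9°.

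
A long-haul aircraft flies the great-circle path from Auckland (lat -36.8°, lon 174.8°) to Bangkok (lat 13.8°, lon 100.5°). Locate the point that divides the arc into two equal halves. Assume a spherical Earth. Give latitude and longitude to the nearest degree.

Write both endpoints as unit vectors p₁, p₂ with components (cos φ cos λ, cos φ sin λ, sin φ).
The central angle between the endpoints is δ = arccos(p₁·p₂) ≈ 1.503 rad (86.1°).
Interpolate at f = 1/2 with slerp weights a = sin((1−f)δ)/sin δ ≈ 0.684, b = sin(fδ)/sin δ ≈ 0.684.
p = a·p₁ + b·p₂ ≈ (-0.667, 0.703, -0.247); φ = arcsin(p_z) ≈ -14.28°, λ = atan2(p_y, p_x) ≈ 133.48°.

≈ lat -14°, lon 133°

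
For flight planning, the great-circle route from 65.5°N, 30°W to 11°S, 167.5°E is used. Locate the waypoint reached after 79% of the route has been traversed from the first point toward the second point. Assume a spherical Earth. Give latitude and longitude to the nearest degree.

From cos δ = sin φ₁ sin φ₂ + cos φ₁ cos φ₂ cos Δλ, the central angle is δ ≈ 2.167 rad (124.2°).
Interpolate at f = 0.79 with slerp weights a = sin((1−f)δ)/sin δ ≈ 0.531, b = sin(fδ)/sin δ ≈ 1.197.
p = a·p₁ + b·p₂ ≈ (-0.956, 0.144, 0.255); φ = arcsin(p_z) ≈ 14.79°, λ = atan2(p_y, p_x) ≈ 171.43°.

≈ 15°N, 171°E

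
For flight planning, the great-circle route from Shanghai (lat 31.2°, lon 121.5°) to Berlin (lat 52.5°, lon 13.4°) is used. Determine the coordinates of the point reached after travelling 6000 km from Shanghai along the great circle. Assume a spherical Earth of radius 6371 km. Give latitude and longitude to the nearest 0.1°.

From cos δ = sin φ₁ sin φ₂ + cos φ₁ cos φ₂ cos Δλ, the central angle is δ ≈ 1.319 rad (75.6°). The total great-circle distance is δ·R ≈ 1.319 × 6371 ≈ 8403 km, so the target fraction is f = 6000/8403 ≈ 0.714.
Interpolate at f ≈ 0.714 with slerp weights a = sin((1−f)δ)/sin δ ≈ 0.380, b = sin(fδ)/sin δ ≈ 0.835.
p = a·p₁ + b·p₂ ≈ (0.324, 0.395, 0.859); φ = arcsin(p_z) ≈ 59.25°, λ = atan2(p_y, p_x) ≈ 50.61°.

≈ lat 59.2°, lon 50.6°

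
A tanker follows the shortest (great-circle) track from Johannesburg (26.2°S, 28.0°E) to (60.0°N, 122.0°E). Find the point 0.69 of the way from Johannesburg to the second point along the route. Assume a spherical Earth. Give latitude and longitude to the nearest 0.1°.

≈ (40.7°N, 73.2°E)

Write both endpoints as unit vectors p₁, p₂ with components (cos φ cos λ, cos φ sin λ, sin φ).
The central angle between the endpoints is δ = arccos(p₁·p₂) ≈ 1.997 rad (114.4°).
Interpolate at f = 0.69 with slerp weights a = sin((1−f)δ)/sin δ ≈ 0.637, b = sin(fδ)/sin δ ≈ 1.078.
p = a·p₁ + b·p₂ ≈ (0.219, 0.726, 0.652); φ = arcsin(p_z) ≈ 40.71°, λ = atan2(p_y, p_x) ≈ 73.18°.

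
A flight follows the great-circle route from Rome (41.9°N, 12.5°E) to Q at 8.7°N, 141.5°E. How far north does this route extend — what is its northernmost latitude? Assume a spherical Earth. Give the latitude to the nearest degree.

The great circle lies in the plane with unit normal n̂ = (p₁ × p₂)/|p₁ × p₂|.
Here n̂_z ≈ +0.613; the vertex latitude is φ_max = arccos|n̂_z| ≈ 52.2°.
Check via Clairaut: cos φ_max = |cos φ₁| · sin C = cos(41.9°)·sin(55.5°) ≈ 0.613, again giving ≈ 52.2°.

≈ 52°N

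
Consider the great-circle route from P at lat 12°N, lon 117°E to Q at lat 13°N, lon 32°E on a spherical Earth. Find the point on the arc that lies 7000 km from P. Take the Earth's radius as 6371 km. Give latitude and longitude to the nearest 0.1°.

≈ lat 15.8°N, lon 52.0°E

Convert each endpoint to a unit vector on the sphere (x = cos φ cos λ, y = cos φ sin λ, z = sin φ).
The central angle between the endpoints is δ = arccos(p₁·p₂) ≈ 1.441 rad (82.5°). The total great-circle distance is δ·R ≈ 1.441 × 6371 ≈ 9178 km, so the target fraction is f = 7000/9178 ≈ 0.763.
Interpolate at f ≈ 0.763 with slerp weights a = sin((1−f)δ)/sin δ ≈ 0.338, b = sin(fδ)/sin δ ≈ 0.898.
p = a·p₁ + b·p₂ ≈ (0.592, 0.758, 0.272); φ = arcsin(p_z) ≈ 15.80°, λ = atan2(p_y, p_x) ≈ 52.02°.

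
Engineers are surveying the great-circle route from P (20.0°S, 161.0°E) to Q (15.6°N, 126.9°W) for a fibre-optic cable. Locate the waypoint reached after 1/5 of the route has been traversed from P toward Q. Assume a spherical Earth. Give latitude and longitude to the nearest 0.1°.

≈ (13.7°S, 176.2°E)

Convert each endpoint to a unit vector on the sphere (x = cos φ cos λ, y = cos φ sin λ, z = sin φ).
The central angle between the endpoints is δ = arccos(p₁·p₂) ≈ 1.383 rad (79.3°).
Interpolate at f = 1/5 with slerp weights a = sin((1−f)δ)/sin δ ≈ 0.910, b = sin(fδ)/sin δ ≈ 0.278.
p = a·p₁ + b·p₂ ≈ (-0.969, 0.064, -0.237); φ = arcsin(p_z) ≈ -13.68°, λ = atan2(p_y, p_x) ≈ 176.21°.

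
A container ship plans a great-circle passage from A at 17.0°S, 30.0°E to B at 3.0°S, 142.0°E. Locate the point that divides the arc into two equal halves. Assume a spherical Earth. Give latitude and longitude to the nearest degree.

Write both endpoints as unit vectors p₁, p₂ with components (cos φ cos λ, cos φ sin λ, sin φ).
The central angle between the endpoints is δ = arccos(p₁·p₂) ≈ 1.920 rad (110.0°).
Interpolate at f = 1/2 with slerp weights a = sin((1−f)δ)/sin δ ≈ 0.872, b = sin(fδ)/sin δ ≈ 0.872.
p = a·p₁ + b·p₂ ≈ (0.036, 0.953, -0.301); φ = arcsin(p_z) ≈ -17.49°, λ = atan2(p_y, p_x) ≈ 87.84°.

≈ 17°S, 88°E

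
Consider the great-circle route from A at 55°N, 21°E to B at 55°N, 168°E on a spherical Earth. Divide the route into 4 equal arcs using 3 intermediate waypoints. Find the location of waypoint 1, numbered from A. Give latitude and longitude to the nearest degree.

≈ 70°N, 38°E

Write both endpoints as unit vectors p₁, p₂ with components (cos φ cos λ, cos φ sin λ, sin φ).
The central angle between the endpoints is δ = arccos(p₁·p₂) ≈ 1.165 rad (66.7°).
Interpolate at f = 1/4 with slerp weights a = sin((1−f)δ)/sin δ ≈ 0.834, b = sin(fδ)/sin δ ≈ 0.312.
p = a·p₁ + b·p₂ ≈ (0.272, 0.209, 0.940); φ = arcsin(p_z) ≈ 69.97°, λ = atan2(p_y, p_x) ≈ 37.56°.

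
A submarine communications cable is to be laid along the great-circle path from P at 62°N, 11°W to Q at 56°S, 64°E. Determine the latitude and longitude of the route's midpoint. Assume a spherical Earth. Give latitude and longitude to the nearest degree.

≈ 4°N, 30°E

The haversine formula gives a central angle δ ≈ 2.297 rad (131.6°) between the endpoints.
Interpolate at f = 1/2 with slerp weights a = sin((1−f)δ)/sin δ ≈ 1.220, b = sin(fδ)/sin δ ≈ 1.220.
p = a·p₁ + b·p₂ ≈ (0.861, 0.504, 0.066); φ = arcsin(p_z) ≈ 3.77°, λ = atan2(p_y, p_x) ≈ 30.33°.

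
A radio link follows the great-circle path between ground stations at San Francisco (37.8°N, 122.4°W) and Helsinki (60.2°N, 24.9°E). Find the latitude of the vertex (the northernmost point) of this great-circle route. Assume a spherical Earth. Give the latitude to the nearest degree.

≈ 77°N

The great circle lies in the plane with unit normal n̂ = (p₁ × p₂)/|p₁ × p₂|.
Here n̂_z ≈ +0.217; the vertex latitude is φ_max = arccos|n̂_z| ≈ 77.5°.
Check via Clairaut: cos φ_max = |cos φ₁| · sin C = cos(37.8°)·sin(15.9°) ≈ 0.217, again giving ≈ 77.5°.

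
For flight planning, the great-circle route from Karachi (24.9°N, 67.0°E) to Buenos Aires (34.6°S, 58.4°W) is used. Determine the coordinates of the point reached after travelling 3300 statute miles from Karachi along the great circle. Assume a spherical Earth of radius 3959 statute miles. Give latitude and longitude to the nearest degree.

Convert each endpoint to a unit vector on the sphere (x = cos φ cos λ, y = cos φ sin λ, z = sin φ).
The central angle between the endpoints is δ = arccos(p₁·p₂) ≈ 2.307 rad (132.2°). The total great-circle distance is δ·R ≈ 2.307 × 3959 ≈ 9134 mi, so the target fraction is f = 3300/9134 ≈ 0.361.
Interpolate at f ≈ 0.361 with slerp weights a = sin((1−f)δ)/sin δ ≈ 1.343, b = sin(fδ)/sin δ ≈ 0.999.
p = a·p₁ + b·p₂ ≈ (0.907, 0.421, -0.002); φ = arcsin(p_z) ≈ -0.10°, λ = atan2(p_y, p_x) ≈ 24.90°.

≈ 0°N, 25°E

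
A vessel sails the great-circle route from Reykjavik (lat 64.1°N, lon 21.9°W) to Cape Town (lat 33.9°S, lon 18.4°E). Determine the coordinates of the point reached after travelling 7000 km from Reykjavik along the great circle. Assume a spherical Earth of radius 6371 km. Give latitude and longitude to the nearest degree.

≈ lat 5°N, lon 8°E

Write both endpoints as unit vectors p₁, p₂ with components (cos φ cos λ, cos φ sin λ, sin φ).
The central angle between the endpoints is δ = arccos(p₁·p₂) ≈ 1.798 rad (103.0°). The total great-circle distance is δ·R ≈ 1.798 × 6371 ≈ 11455 km, so the target fraction is f = 7000/11455 ≈ 0.611.
Interpolate at f ≈ 0.611 with slerp weights a = sin((1−f)δ)/sin δ ≈ 0.661, b = sin(fδ)/sin δ ≈ 0.914.
p = a·p₁ + b·p₂ ≈ (0.988, 0.132, 0.084); φ = arcsin(p_z) ≈ 4.84°, λ = atan2(p_y, p_x) ≈ 7.60°.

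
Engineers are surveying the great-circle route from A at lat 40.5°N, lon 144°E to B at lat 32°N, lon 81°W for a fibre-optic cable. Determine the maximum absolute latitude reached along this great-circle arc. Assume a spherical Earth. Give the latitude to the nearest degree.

≈ 63°N

The great circle lies in the plane with unit normal n̂ = (p₁ × p₂)/|p₁ × p₂|.
Here n̂_z ≈ +0.459; the vertex latitude is φ_max = arccos|n̂_z| ≈ 62.7°.
Check via Clairaut: cos φ_max = |cos φ₁| · sin C = cos(40.5°)·sin(37.1°) ≈ 0.459, again giving ≈ 62.7°.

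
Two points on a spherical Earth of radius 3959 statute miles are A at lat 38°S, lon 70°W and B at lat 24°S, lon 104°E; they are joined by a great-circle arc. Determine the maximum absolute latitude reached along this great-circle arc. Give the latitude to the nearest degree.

≈ 85°S

The great circle lies in the plane with unit normal n̂ = (p₁ × p₂)/|p₁ × p₂|.
Here n̂_z ≈ +0.085; the vertex latitude is φ_max = arccos|n̂_z| ≈ 85.1°.
Check via Clairaut: cos φ_max = |cos φ₁| · sin C = cos(38.0°)·sin(173.8°) ≈ 0.085, again giving ≈ 85.1°.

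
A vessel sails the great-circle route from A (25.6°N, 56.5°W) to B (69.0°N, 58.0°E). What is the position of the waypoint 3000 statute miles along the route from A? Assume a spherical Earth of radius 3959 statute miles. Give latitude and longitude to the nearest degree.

Convert each endpoint to a unit vector on the sphere (x = cos φ cos λ, y = cos φ sin λ, z = sin φ).
The central angle between the endpoints is δ = arccos(p₁·p₂) ≈ 1.298 rad (74.4°). The total great-circle distance is δ·R ≈ 1.298 × 3959 ≈ 5139 mi, so the target fraction is f = 3000/5139 ≈ 0.584.
Interpolate at f ≈ 0.584 with slerp weights a = sin((1−f)δ)/sin δ ≈ 0.534, b = sin(fδ)/sin δ ≈ 0.714.
p = a·p₁ + b·p₂ ≈ (0.401, -0.185, 0.897); φ = arcsin(p_z) ≈ 63.78°, λ = atan2(p_y, p_x) ≈ -24.72°.

≈ (64°N, 25°W)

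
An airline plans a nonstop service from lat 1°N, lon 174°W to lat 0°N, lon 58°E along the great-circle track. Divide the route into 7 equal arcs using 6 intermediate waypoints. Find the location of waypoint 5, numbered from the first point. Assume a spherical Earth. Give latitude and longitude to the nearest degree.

Convert each endpoint to a unit vector on the sphere (x = cos φ cos λ, y = cos φ sin λ, z = sin φ).
The central angle between the endpoints is δ = arccos(p₁·p₂) ≈ 2.234 rad (128.0°).
Interpolate at f = 5/7 with slerp weights a = sin((1−f)δ)/sin δ ≈ 0.756, b = sin(fδ)/sin δ ≈ 1.269.
p = a·p₁ + b·p₂ ≈ (-0.080, 0.997, 0.013); φ = arcsin(p_z) ≈ 0.76°, λ = atan2(p_y, p_x) ≈ 94.56°.

≈ lat 1°N, lon 95°E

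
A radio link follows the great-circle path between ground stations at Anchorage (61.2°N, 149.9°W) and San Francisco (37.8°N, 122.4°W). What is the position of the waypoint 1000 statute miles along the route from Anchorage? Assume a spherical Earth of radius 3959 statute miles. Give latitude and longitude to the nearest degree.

Write both endpoints as unit vectors p₁, p₂ with components (cos φ cos λ, cos φ sin λ, sin φ).
The central angle between the endpoints is δ = arccos(p₁·p₂) ≈ 0.506 rad (29.0°). The total great-circle distance is δ·R ≈ 0.506 × 3959 ≈ 2003 mi, so the target fraction is f = 1000/2003 ≈ 0.499.
Interpolate at f ≈ 0.499 with slerp weights a = sin((1−f)δ)/sin δ ≈ 0.517, b = sin(fδ)/sin δ ≈ 0.516.
p = a·p₁ + b·p₂ ≈ (-0.434, -0.469, 0.769); φ = arcsin(p_z) ≈ 50.29°, λ = atan2(p_y, p_x) ≈ -132.77°.

≈ 50°N, 133°W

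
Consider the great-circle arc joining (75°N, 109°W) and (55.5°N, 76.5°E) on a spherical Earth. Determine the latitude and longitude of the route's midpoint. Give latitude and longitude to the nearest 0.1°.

≈ (80.2°N, 81.1°E)

The haversine formula gives a central angle δ ≈ 0.863 rad (49.4°) between the endpoints.
Interpolate at f = 1/2 with slerp weights a = sin((1−f)δ)/sin δ ≈ 0.550, b = sin(fδ)/sin δ ≈ 0.550.
p = a·p₁ + b·p₂ ≈ (0.026, 0.168, 0.985); φ = arcsin(p_z) ≈ 80.18°, λ = atan2(p_y, p_x) ≈ 81.09°.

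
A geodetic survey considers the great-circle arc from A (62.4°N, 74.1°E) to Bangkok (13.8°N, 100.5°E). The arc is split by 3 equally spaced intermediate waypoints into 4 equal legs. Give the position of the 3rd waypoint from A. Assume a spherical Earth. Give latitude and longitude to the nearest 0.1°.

≈ (26.3°N, 96.7°E)

Convert each endpoint to a unit vector on the sphere (x = cos φ cos λ, y = cos φ sin λ, z = sin φ).
The central angle between the endpoints is δ = arccos(p₁·p₂) ≈ 0.909 rad (52.1°).
Interpolate at f = 3/4 with slerp weights a = sin((1−f)δ)/sin δ ≈ 0.286, b = sin(fδ)/sin δ ≈ 0.799.
p = a·p₁ + b·p₂ ≈ (-0.105, 0.890, 0.444); φ = arcsin(p_z) ≈ 26.34°, λ = atan2(p_y, p_x) ≈ 96.74°.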